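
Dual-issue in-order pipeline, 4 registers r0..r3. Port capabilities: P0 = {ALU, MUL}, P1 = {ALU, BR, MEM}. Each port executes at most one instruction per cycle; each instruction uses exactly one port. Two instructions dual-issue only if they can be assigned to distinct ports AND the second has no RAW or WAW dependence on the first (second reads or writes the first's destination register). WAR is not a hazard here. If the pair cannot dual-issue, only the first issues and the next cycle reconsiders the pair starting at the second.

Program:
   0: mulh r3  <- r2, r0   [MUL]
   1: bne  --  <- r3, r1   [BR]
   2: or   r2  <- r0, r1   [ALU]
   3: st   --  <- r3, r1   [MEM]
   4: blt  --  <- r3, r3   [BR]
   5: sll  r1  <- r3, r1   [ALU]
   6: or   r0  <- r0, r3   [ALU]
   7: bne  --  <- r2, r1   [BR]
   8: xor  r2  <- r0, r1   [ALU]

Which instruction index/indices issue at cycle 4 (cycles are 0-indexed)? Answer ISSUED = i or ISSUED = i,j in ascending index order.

0. mulh.MUL @i0  | RAW r3
1. bne.BR;or.ALU @i1,i2  | 2-wide
2. st.MEM @i3  | no-port MEM/BR
3. blt.BR;sll.ALU @i4,i5  | 2-wide
4. or.ALU;bne.BR @i6,i7  | 2-wide
5. xor.ALU @i8  | tail

ISSUED = 6,7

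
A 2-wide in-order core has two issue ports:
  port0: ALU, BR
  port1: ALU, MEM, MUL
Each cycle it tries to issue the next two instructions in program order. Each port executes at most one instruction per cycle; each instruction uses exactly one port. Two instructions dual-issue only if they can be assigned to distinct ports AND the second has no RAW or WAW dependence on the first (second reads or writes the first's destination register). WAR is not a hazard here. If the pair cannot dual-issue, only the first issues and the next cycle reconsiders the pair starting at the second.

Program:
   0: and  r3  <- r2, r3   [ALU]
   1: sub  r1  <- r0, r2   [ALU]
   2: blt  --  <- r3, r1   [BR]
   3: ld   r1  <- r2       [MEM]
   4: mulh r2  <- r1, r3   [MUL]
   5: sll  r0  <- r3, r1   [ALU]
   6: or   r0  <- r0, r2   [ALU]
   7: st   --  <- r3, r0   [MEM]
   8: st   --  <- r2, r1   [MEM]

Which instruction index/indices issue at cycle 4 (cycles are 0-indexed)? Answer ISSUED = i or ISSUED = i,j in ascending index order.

  cy0 -> i0&i1 (and/sub) pair
  cy1 -> i2&i3 (blt/ld) pair
  cy2 -> i4&i5 (mulh/sll) pair
  cy3 -> i6 (or) RAW r0
  cy4 -> i7 (st) no-port MEM/MEM
  cy5 -> i8 (st) tail

ISSUED = 7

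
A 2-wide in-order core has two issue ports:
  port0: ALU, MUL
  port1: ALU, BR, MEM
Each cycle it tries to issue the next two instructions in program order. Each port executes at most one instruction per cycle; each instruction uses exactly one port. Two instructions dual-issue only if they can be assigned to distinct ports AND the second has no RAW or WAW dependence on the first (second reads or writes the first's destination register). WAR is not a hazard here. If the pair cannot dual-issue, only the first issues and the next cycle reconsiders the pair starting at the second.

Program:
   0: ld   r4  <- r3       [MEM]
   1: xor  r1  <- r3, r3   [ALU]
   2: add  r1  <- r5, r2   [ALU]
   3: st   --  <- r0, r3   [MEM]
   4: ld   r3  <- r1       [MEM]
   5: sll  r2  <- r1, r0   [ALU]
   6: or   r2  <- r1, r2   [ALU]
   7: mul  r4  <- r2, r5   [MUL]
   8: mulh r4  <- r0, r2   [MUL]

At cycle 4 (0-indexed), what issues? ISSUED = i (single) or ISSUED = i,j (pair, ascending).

ISSUED = 7

0. ld.MEM xor.ALU @i0/i1  | 2-wide
1. add.ALU st.MEM @i2/i3  | 2-wide
2. ld.MEM sll.ALU @i4/i5  | 2-wide
3. or.ALU @i6  | RAW r2
4. mul.MUL @i7  | no-port MUL/MUL
5. mulh.MUL @i8  | tail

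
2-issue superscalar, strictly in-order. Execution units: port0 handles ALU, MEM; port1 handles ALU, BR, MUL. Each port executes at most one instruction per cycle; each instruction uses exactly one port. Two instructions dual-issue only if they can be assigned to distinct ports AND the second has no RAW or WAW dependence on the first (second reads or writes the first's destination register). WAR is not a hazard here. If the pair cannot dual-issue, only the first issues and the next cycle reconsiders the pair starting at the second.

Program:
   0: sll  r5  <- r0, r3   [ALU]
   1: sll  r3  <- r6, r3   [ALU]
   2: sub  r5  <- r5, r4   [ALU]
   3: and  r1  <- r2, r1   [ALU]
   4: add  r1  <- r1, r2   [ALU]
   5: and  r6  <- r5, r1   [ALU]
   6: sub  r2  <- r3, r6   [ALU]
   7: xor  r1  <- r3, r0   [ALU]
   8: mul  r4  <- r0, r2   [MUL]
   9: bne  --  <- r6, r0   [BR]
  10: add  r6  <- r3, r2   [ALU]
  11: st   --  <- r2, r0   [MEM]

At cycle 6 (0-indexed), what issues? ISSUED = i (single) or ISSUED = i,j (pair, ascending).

[0] i0&i1  sll+sll  -- pair
[1] i2&i3  sub+and  -- pair
[2] i4  add  -- RAW r1
[3] i5  and  -- RAW r6
[4] i6&i7  sub+xor  -- pair
[5] i8  mul  -- no-port MUL/BR
[6] i9&i10  bne+add  -- pair
[7] i11  st  -- tail

ISSUED = 9,10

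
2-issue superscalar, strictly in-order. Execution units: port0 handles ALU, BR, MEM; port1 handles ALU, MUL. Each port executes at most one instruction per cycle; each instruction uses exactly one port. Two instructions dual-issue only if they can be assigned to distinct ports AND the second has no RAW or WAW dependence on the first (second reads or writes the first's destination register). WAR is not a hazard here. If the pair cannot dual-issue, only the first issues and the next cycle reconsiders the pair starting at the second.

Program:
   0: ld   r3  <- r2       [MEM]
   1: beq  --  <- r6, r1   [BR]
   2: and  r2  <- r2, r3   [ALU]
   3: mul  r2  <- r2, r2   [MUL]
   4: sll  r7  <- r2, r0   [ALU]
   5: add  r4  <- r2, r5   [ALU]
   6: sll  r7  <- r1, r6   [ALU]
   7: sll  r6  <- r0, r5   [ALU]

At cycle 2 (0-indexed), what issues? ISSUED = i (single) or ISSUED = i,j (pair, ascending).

ISSUED = 3

t=0 i0:ld ; no-port MEM/BR
t=1 i1&i2:beq+and ; pair
t=2 i3:mul ; RAW r2
t=3 i4&i5:sll+add ; pair
t=4 i6&i7:sll+sll ; pair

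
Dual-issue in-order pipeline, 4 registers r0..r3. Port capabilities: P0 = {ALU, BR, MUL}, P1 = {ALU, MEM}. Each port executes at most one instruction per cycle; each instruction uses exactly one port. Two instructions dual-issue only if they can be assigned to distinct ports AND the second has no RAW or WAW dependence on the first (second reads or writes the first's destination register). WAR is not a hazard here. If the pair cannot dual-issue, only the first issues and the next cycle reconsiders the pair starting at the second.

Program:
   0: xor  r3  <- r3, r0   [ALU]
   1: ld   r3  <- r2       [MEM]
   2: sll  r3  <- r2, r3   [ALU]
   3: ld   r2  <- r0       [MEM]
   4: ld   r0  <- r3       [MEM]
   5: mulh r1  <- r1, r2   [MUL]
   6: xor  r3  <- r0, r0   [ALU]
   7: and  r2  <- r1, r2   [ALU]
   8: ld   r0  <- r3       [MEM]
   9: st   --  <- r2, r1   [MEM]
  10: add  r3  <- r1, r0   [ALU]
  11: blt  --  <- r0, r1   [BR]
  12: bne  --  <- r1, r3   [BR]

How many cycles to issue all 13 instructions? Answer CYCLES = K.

CYCLES = 9

[0] i0  xor  -- WAW r3
[1] i1  ld  -- RAW+WAW r3
[2] i2,i3  sll+ld  -- 2-wide
[3] i4,i5  ld+mulh  -- 2-wide
[4] i6,i7  xor+and  -- 2-wide
[5] i8  ld  -- no-port MEM/MEM
[6] i9,i10  st+add  -- 2-wide
[7] i11  blt  -- no-port BR/BR
[8] i12  bne  -- tail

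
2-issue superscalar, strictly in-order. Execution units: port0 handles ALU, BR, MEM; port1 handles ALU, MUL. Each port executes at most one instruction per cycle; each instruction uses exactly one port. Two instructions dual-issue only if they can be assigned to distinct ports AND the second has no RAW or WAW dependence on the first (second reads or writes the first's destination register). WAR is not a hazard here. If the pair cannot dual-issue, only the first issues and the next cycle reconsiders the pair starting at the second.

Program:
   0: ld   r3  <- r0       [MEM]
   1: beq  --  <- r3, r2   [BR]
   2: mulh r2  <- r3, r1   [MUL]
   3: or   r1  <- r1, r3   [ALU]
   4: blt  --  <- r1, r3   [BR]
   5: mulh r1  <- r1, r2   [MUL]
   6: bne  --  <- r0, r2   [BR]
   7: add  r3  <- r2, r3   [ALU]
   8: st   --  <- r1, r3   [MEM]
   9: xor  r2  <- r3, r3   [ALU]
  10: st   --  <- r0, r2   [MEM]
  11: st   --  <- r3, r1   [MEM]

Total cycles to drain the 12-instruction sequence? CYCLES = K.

0. ld.MEM @i0  | no-port MEM/BR
1. beq.BR mulh.MUL @i1,i2  | dual
2. or.ALU @i3  | RAW r1
3. blt.BR mulh.MUL @i4,i5  | dual
4. bne.BR add.ALU @i6,i7  | dual
5. st.MEM xor.ALU @i8,i9  | dual
6. st.MEM @i10  | no-port MEM/MEM
7. st.MEM @i11  | tail

CYCLES = 8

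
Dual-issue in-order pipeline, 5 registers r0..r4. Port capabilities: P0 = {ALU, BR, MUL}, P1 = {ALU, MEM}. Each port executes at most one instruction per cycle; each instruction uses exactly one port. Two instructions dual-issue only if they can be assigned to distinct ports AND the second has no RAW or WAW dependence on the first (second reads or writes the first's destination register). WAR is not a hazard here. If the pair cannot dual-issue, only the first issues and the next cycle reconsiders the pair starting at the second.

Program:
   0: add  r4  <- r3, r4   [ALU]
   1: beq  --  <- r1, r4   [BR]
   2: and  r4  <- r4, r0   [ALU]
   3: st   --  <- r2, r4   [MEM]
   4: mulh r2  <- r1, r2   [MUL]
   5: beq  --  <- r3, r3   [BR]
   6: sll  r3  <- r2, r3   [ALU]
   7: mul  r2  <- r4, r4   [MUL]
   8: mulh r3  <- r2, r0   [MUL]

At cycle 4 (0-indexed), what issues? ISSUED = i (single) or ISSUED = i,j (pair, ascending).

ISSUED = 7

#0 head=0: add.ALU i0 RAW r4
#1 head=1: beq.BR+and.ALU i1/i2 2-wide
#2 head=3: st.MEM+mulh.MUL i3/i4 2-wide
#3 head=5: beq.BR+sll.ALU i5/i6 2-wide
#4 head=7: mul.MUL i7 no-port MUL/MUL
#5 head=8: mulh.MUL i8 tail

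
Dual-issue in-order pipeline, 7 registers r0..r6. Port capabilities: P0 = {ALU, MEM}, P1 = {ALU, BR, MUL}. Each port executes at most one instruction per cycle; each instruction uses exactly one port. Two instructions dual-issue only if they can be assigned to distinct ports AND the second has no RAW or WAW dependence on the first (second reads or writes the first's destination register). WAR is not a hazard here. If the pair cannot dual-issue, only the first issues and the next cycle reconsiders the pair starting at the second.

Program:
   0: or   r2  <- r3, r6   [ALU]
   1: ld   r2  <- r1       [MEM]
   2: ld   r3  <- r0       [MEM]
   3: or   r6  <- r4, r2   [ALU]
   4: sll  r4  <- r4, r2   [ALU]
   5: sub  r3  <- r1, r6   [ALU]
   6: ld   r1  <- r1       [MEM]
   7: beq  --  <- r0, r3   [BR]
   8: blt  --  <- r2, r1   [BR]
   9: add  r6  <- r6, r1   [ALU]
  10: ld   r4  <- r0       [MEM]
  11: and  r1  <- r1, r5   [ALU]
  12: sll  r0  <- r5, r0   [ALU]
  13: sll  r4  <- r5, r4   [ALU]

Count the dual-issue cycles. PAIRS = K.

PAIRS = 6

0. or.ALU @i0  | WAW r2
1. ld.MEM @i1  | no-port MEM/MEM
2. ld.MEM or.ALU @i2&i3  | pair
3. sll.ALU sub.ALU @i4&i5  | pair
4. ld.MEM beq.BR @i6&i7  | pair
5. blt.BR add.ALU @i8&i9  | pair
6. ld.MEM and.ALU @i10&i11  | pair
7. sll.ALU sll.ALU @i12&i13  | pair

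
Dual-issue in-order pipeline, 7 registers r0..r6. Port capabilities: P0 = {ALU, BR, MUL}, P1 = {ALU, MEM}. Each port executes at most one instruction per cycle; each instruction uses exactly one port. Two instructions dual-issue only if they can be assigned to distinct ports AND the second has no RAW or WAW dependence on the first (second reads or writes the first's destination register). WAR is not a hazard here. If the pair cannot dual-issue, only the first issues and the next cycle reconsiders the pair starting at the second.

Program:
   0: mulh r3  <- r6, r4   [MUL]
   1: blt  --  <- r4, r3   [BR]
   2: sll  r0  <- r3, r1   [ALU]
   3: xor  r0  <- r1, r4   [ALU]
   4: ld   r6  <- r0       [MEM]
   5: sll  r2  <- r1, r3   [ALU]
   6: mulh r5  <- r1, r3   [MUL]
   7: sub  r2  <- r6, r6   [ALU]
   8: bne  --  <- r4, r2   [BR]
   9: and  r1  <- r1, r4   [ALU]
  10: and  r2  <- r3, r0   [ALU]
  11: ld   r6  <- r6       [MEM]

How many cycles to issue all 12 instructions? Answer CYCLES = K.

0. mulh.MUL @i0  | no-port MUL/BR
1. blt.BR+sll.ALU @i1+i2  | dual
2. xor.ALU @i3  | RAW r0
3. ld.MEM+sll.ALU @i4+i5  | dual
4. mulh.MUL+sub.ALU @i6+i7  | dual
5. bne.BR+and.ALU @i8+i9  | dual
6. and.ALU+ld.MEM @i10+i11  | dual

CYCLES = 7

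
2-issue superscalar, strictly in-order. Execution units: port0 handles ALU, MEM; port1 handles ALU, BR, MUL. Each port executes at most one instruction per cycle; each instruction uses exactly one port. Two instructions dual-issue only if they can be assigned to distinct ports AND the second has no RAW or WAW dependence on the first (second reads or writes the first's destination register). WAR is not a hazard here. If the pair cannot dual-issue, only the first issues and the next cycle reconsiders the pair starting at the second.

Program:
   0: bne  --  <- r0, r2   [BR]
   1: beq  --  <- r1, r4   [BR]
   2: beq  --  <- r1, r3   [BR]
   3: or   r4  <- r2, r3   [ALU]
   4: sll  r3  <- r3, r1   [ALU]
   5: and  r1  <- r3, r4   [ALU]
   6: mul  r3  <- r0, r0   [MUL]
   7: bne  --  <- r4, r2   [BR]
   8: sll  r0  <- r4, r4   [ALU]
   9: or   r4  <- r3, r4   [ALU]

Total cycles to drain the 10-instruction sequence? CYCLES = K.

CYCLES = 7

t=0 i0:bne.BR ; no-port BR/BR
t=1 i1:beq.BR ; no-port BR/BR
t=2 i2+i3:beq.BR or.ALU ; 2-wide
t=3 i4:sll.ALU ; RAW r3
t=4 i5+i6:and.ALU mul.MUL ; 2-wide
t=5 i7+i8:bne.BR sll.ALU ; 2-wide
t=6 i9:or.ALU ; tail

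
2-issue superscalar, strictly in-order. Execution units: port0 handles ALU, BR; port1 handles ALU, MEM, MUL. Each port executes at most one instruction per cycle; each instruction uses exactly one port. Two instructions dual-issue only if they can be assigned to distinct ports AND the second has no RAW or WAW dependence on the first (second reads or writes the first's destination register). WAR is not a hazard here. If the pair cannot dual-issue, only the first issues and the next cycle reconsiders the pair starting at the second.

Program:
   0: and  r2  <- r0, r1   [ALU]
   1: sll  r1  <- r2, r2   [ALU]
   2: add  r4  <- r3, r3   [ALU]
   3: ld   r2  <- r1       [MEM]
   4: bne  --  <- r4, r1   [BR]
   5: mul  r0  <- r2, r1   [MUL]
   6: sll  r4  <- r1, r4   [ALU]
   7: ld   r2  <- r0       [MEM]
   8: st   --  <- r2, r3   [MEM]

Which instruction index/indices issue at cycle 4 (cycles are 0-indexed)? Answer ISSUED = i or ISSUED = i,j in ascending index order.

[0] i0  and  -- RAW r2
[1] i1,i2  sll/add  -- dual
[2] i3,i4  ld/bne  -- dual
[3] i5,i6  mul/sll  -- dual
[4] i7  ld  -- no-port MEM/MEM
[5] i8  st  -- tail

ISSUED = 7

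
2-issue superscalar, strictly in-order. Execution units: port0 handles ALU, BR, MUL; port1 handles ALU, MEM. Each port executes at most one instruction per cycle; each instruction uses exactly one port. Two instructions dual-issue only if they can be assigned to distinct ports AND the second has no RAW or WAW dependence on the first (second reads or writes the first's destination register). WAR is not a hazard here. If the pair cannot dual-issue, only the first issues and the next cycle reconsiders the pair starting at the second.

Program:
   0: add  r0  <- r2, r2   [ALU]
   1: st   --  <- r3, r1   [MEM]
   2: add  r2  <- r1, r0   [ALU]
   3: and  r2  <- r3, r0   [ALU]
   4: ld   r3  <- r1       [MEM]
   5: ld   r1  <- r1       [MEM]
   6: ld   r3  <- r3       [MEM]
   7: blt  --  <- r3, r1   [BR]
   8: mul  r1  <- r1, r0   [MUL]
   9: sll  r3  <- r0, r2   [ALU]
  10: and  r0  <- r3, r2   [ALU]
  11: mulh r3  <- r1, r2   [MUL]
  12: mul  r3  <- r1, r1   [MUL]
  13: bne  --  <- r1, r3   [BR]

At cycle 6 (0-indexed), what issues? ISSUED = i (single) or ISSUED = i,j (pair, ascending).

ISSUED = 8,9

#0 head=0: add;st i0,i1 2-wide
#1 head=2: add i2 WAW r2
#2 head=3: and;ld i3,i4 2-wide
#3 head=5: ld i5 no-port MEM/MEM
#4 head=6: ld i6 RAW r3
#5 head=7: blt i7 no-port BR/MUL
#6 head=8: mul;sll i8,i9 2-wide
#7 head=10: and;mulh i10,i11 2-wide
#8 head=12: mul i12 no-port MUL/BR
#9 head=13: bne i13 tail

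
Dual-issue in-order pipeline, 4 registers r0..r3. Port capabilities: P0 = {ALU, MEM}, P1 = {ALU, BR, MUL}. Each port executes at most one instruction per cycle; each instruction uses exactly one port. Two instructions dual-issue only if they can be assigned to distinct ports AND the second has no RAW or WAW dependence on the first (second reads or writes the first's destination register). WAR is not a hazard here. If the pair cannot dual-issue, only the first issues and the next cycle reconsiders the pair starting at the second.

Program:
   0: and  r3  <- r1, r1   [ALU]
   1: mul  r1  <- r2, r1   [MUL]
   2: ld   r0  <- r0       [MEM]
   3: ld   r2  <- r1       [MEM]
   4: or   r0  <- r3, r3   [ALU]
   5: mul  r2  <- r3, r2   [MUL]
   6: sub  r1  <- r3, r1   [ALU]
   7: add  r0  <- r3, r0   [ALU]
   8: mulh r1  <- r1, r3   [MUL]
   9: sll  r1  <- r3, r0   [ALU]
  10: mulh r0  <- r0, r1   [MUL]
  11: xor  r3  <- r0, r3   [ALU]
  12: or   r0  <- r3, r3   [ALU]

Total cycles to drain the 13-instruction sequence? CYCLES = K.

CYCLES = 9

t=0 i0,i1:and mul ; pair
t=1 i2:ld ; no-port MEM/MEM
t=2 i3,i4:ld or ; pair
t=3 i5,i6:mul sub ; pair
t=4 i7,i8:add mulh ; pair
t=5 i9:sll ; RAW r1
t=6 i10:mulh ; RAW r0
t=7 i11:xor ; RAW r3
t=8 i12:or ; tail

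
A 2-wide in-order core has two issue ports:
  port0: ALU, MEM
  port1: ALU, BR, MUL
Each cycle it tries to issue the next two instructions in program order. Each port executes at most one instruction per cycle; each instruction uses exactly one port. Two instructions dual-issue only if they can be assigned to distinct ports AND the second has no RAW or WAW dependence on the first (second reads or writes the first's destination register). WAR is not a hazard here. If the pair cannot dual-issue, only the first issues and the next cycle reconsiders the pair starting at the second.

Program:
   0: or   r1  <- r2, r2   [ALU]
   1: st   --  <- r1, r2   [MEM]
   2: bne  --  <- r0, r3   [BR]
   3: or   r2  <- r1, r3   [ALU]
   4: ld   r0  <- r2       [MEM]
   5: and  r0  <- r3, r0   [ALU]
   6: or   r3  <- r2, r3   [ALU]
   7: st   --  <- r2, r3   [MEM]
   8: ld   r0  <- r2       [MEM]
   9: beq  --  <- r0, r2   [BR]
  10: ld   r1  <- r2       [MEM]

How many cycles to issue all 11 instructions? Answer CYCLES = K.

CYCLES = 8

t=0 i0:or ; RAW r1
t=1 i1/i2:st/bne ; pair
t=2 i3:or ; RAW r2
t=3 i4:ld ; RAW+WAW r0
t=4 i5/i6:and/or ; pair
t=5 i7:st ; no-port MEM/MEM
t=6 i8:ld ; RAW r0
t=7 i9/i10:beq/ld ; pair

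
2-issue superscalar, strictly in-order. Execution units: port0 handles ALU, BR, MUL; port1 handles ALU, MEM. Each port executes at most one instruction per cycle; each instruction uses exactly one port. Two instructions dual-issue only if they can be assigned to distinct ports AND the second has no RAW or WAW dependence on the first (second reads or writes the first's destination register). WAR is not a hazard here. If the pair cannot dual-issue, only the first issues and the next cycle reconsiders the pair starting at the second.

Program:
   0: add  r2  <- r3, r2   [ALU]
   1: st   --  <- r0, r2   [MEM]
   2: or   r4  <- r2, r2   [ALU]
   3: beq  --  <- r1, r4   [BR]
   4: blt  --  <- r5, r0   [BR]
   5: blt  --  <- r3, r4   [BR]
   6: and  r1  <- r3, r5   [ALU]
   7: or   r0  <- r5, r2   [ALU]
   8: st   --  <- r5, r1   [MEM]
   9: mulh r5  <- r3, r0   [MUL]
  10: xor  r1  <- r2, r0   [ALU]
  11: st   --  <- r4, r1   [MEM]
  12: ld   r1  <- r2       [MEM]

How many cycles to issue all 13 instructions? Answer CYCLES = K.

CYCLES = 9

0. add.ALU @i0  | RAW r2
1. st.MEM/or.ALU @i1+i2  | pair
2. beq.BR @i3  | no-port BR/BR
3. blt.BR @i4  | no-port BR/BR
4. blt.BR/and.ALU @i5+i6  | pair
5. or.ALU/st.MEM @i7+i8  | pair
6. mulh.MUL/xor.ALU @i9+i10  | pair
7. st.MEM @i11  | no-port MEM/MEM
8. ld.MEM @i12  | tail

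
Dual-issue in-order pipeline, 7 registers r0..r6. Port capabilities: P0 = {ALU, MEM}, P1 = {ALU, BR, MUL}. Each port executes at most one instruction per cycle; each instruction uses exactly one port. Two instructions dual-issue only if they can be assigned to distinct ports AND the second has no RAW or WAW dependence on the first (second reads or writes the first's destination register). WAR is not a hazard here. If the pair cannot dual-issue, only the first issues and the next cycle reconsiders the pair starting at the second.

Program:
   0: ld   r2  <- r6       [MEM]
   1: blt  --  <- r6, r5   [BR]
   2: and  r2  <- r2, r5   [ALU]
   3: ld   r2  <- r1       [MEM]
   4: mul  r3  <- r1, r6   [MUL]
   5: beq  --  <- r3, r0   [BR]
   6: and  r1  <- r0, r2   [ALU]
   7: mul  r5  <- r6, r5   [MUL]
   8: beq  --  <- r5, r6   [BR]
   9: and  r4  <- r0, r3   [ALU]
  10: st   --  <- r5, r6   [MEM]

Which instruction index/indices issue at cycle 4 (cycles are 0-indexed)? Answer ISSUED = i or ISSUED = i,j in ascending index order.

ISSUED = 7

0. ld/blt @i0+i1  | pair
1. and @i2  | WAW r2
2. ld/mul @i3+i4  | pair
3. beq/and @i5+i6  | pair
4. mul @i7  | no-port MUL/BR
5. beq/and @i8+i9  | pair
6. st @i10  | tail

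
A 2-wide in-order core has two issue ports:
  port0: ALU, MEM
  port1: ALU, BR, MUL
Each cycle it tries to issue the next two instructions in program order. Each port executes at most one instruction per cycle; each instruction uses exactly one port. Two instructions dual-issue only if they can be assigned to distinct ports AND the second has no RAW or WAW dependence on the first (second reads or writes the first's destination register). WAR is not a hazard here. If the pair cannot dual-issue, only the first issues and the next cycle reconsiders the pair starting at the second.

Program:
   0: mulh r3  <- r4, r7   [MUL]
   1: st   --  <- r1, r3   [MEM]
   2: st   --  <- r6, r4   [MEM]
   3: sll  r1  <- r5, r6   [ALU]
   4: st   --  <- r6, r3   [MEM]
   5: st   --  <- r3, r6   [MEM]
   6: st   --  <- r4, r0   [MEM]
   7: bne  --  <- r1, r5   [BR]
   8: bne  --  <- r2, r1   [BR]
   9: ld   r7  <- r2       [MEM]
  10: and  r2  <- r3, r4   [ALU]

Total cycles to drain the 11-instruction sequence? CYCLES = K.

c0: i0 mulh  RAW r3
c1: i1 st  no-port MEM/MEM
c2: i2&i3 st+sll  pair
c3: i4 st  no-port MEM/MEM
c4: i5 st  no-port MEM/MEM
c5: i6&i7 st+bne  pair
c6: i8&i9 bne+ld  pair
c7: i10 and  tail

CYCLES = 8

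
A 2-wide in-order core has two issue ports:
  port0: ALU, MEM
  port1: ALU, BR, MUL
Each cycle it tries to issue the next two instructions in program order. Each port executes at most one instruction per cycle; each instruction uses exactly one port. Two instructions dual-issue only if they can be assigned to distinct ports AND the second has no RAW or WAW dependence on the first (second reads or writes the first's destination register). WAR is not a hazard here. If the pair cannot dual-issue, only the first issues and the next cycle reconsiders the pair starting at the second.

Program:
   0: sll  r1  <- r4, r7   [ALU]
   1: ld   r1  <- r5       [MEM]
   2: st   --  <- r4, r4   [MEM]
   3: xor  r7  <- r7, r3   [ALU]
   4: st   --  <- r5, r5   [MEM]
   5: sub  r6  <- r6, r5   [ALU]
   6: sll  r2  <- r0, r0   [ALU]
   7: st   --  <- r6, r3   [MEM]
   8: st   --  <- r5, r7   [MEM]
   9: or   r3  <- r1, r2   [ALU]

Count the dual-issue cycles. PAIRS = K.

  cy0 -> i0 (sll) WAW r1
  cy1 -> i1 (ld) no-port MEM/MEM
  cy2 -> i2+i3 (st xor) 2-wide
  cy3 -> i4+i5 (st sub) 2-wide
  cy4 -> i6+i7 (sll st) 2-wide
  cy5 -> i8+i9 (st or) 2-wide

PAIRS = 4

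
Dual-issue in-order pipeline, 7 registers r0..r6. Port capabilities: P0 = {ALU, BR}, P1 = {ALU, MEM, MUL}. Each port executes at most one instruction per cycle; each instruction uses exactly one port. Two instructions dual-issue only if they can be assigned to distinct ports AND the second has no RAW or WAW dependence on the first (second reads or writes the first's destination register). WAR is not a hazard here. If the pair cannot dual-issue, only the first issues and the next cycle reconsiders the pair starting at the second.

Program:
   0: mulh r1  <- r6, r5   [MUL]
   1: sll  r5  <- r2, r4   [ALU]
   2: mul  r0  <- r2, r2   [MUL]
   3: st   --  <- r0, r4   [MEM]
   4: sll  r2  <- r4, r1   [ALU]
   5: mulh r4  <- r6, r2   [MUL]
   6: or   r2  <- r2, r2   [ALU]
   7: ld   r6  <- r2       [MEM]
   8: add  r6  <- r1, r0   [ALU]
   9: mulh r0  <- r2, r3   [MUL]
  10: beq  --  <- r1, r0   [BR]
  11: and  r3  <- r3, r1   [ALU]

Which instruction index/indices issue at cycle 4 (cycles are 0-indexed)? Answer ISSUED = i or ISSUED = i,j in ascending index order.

0. mulh sll @i0,i1  | dual
1. mul @i2  | no-port MUL/MEM
2. st sll @i3,i4  | dual
3. mulh or @i5,i6  | dual
4. ld @i7  | WAW r6
5. add mulh @i8,i9  | dual
6. beq and @i10,i11  | dual

ISSUED = 7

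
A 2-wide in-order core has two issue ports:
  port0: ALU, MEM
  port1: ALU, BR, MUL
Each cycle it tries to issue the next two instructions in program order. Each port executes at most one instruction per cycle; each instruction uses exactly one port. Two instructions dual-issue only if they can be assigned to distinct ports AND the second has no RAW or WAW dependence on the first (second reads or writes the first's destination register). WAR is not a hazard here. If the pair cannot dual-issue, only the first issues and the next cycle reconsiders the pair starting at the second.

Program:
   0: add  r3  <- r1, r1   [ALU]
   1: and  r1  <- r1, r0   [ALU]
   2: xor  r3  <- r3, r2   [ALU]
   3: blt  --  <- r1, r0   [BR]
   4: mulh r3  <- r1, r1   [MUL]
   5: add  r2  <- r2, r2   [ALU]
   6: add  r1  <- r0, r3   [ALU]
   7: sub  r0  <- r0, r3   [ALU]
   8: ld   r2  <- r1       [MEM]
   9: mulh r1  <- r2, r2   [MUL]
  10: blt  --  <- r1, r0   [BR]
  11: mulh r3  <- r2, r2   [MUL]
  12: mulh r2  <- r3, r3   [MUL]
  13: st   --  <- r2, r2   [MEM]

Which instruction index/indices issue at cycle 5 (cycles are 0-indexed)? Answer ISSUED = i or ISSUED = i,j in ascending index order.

#0 head=0: add.ALU and.ALU i0/i1 2-wide
#1 head=2: xor.ALU blt.BR i2/i3 2-wide
#2 head=4: mulh.MUL add.ALU i4/i5 2-wide
#3 head=6: add.ALU sub.ALU i6/i7 2-wide
#4 head=8: ld.MEM i8 RAW r2
#5 head=9: mulh.MUL i9 no-port MUL/BR
#6 head=10: blt.BR i10 no-port BR/MUL
#7 head=11: mulh.MUL i11 no-port MUL/MUL
#8 head=12: mulh.MUL i12 RAW r2
#9 head=13: st.MEM i13 tail

ISSUED = 9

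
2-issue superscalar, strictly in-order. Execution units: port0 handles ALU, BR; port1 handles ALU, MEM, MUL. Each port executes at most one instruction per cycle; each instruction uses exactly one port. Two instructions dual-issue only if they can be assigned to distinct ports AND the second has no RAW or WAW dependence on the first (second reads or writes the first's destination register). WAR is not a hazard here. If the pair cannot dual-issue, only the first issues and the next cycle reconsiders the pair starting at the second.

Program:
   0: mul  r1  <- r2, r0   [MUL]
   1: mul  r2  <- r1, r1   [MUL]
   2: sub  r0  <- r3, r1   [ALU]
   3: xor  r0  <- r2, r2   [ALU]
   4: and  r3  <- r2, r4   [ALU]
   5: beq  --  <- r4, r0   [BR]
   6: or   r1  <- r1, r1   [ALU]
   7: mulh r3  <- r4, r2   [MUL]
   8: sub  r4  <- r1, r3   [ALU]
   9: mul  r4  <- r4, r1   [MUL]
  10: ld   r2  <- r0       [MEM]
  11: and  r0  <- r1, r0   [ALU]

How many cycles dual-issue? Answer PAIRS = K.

PAIRS = 4

#0 head=0: mul.MUL i0 no-port MUL/MUL
#1 head=1: mul.MUL;sub.ALU i1+i2 pair
#2 head=3: xor.ALU;and.ALU i3+i4 pair
#3 head=5: beq.BR;or.ALU i5+i6 pair
#4 head=7: mulh.MUL i7 RAW r3
#5 head=8: sub.ALU i8 RAW+WAW r4
#6 head=9: mul.MUL i9 no-port MUL/MEM
#7 head=10: ld.MEM;and.ALU i10+i11 pair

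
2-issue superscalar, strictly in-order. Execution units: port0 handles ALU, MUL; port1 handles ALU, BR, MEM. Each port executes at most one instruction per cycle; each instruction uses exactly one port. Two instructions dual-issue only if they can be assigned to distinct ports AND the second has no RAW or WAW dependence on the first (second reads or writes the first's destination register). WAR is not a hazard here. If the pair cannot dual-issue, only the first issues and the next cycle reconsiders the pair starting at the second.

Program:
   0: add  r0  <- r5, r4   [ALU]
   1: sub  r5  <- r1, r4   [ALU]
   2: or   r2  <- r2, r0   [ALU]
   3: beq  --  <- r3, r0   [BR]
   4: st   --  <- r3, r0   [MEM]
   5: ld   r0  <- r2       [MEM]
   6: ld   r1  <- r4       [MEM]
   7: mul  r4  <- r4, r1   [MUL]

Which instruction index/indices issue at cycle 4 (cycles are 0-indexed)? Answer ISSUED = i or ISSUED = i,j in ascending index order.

t=0 i0+i1:add.ALU+sub.ALU ; 2-wide
t=1 i2+i3:or.ALU+beq.BR ; 2-wide
t=2 i4:st.MEM ; no-port MEM/MEM
t=3 i5:ld.MEM ; no-port MEM/MEM
t=4 i6:ld.MEM ; RAW r1
t=5 i7:mul.MUL ; tail

ISSUED = 6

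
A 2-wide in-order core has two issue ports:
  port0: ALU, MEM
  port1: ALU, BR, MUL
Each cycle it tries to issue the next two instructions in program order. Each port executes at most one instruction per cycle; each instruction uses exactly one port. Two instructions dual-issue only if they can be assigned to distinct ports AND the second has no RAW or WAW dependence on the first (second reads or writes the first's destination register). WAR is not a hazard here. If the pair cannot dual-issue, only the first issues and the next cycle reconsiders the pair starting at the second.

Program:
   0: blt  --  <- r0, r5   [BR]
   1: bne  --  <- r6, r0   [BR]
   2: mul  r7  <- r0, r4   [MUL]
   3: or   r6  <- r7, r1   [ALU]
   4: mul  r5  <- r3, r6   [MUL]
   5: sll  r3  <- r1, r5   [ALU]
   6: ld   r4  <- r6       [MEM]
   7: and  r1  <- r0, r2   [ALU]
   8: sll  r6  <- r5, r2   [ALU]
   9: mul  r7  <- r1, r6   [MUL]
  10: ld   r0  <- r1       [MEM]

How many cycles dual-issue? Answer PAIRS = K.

t=0 i0:blt.BR ; no-port BR/BR
t=1 i1:bne.BR ; no-port BR/MUL
t=2 i2:mul.MUL ; RAW r7
t=3 i3:or.ALU ; RAW r6
t=4 i4:mul.MUL ; RAW r5
t=5 i5&i6:sll.ALU ld.MEM ; pair
t=6 i7&i8:and.ALU sll.ALU ; pair
t=7 i9&i10:mul.MUL ld.MEM ; pair

PAIRS = 3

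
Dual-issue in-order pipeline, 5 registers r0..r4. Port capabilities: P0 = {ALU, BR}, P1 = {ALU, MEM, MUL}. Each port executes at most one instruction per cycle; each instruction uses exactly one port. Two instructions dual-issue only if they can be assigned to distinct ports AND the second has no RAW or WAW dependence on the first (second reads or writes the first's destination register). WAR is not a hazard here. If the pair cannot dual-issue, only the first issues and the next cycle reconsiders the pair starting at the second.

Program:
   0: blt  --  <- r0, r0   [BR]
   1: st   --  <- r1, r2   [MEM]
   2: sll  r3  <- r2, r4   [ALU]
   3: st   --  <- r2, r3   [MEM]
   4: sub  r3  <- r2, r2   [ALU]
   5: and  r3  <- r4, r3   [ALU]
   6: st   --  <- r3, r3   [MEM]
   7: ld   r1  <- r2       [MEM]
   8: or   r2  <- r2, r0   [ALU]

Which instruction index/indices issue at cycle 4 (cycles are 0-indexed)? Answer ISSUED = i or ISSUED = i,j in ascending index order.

#0 head=0: blt.BR+st.MEM i0&i1 2-wide
#1 head=2: sll.ALU i2 RAW r3
#2 head=3: st.MEM+sub.ALU i3&i4 2-wide
#3 head=5: and.ALU i5 RAW r3
#4 head=6: st.MEM i6 no-port MEM/MEM
#5 head=7: ld.MEM+or.ALU i7&i8 2-wide

ISSUED = 6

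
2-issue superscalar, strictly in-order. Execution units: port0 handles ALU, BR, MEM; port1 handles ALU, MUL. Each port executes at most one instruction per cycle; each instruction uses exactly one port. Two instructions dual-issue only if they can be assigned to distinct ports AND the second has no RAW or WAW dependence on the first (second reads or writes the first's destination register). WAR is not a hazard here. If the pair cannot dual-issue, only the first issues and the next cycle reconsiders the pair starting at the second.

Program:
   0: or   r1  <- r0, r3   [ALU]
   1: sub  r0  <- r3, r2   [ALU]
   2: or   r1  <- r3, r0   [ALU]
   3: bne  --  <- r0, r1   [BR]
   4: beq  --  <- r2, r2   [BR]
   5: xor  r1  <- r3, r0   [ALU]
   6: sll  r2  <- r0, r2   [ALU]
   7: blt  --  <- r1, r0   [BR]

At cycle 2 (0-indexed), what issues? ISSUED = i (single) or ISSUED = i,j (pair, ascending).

  cy0 -> i0/i1 (or+sub) 2-wide
  cy1 -> i2 (or) RAW r1
  cy2 -> i3 (bne) no-port BR/BR
  cy3 -> i4/i5 (beq+xor) 2-wide
  cy4 -> i6/i7 (sll+blt) 2-wide

ISSUED = 3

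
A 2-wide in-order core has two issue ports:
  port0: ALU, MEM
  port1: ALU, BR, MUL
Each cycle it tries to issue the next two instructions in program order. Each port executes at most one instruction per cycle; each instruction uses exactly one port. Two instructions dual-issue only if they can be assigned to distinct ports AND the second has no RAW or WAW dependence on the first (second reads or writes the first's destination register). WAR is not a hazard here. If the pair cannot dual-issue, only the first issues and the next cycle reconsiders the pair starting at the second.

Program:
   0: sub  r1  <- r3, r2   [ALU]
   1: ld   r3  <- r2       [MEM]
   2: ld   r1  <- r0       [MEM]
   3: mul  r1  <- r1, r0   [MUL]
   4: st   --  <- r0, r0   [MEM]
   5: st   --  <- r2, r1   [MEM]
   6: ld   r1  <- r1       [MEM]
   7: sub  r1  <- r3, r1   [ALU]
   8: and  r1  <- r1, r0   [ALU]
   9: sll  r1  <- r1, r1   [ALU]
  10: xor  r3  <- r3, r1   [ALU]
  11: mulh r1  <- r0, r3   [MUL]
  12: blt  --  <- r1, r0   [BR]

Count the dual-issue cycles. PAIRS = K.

PAIRS = 2

#0 head=0: sub.ALU/ld.MEM i0/i1 dual
#1 head=2: ld.MEM i2 RAW+WAW r1
#2 head=3: mul.MUL/st.MEM i3/i4 dual
#3 head=5: st.MEM i5 no-port MEM/MEM
#4 head=6: ld.MEM i6 RAW+WAW r1
#5 head=7: sub.ALU i7 RAW+WAW r1
#6 head=8: and.ALU i8 RAW+WAW r1
#7 head=9: sll.ALU i9 RAW r1
#8 head=10: xor.ALU i10 RAW r3
#9 head=11: mulh.MUL i11 no-port MUL/BR
#10 head=12: blt.BR i12 tail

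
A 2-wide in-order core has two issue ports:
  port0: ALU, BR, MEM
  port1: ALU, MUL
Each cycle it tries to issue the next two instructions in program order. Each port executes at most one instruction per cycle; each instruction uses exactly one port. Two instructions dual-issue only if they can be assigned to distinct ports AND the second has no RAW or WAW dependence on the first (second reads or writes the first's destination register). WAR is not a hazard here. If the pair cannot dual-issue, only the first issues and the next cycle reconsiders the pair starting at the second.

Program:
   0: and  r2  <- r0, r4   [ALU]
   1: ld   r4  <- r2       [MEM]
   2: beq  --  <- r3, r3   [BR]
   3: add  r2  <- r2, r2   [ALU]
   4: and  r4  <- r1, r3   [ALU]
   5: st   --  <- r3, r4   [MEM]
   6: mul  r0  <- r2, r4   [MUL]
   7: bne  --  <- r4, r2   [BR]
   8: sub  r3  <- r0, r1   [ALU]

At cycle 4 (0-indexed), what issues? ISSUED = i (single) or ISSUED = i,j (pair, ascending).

ISSUED = 5,6

0. and @i0  | RAW r2
1. ld @i1  | no-port MEM/BR
2. beq;add @i2,i3  | 2-wide
3. and @i4  | RAW r4
4. st;mul @i5,i6  | 2-wide
5. bne;sub @i7,i8  | 2-wide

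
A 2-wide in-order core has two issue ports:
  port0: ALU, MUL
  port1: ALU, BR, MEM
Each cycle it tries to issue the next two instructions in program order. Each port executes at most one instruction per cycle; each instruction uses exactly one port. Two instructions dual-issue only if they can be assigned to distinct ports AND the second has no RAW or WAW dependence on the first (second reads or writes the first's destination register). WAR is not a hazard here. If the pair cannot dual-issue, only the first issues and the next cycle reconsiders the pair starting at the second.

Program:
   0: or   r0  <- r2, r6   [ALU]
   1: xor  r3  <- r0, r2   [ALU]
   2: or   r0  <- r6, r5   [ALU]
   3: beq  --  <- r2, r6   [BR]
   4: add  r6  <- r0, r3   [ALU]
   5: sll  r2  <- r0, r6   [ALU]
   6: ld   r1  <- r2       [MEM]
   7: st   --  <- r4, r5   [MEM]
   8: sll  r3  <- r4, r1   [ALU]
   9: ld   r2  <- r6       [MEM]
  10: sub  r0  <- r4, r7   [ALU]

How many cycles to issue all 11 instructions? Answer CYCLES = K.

CYCLES = 7

[0] i0  or  -- RAW r0
[1] i1&i2  xor/or  -- 2-wide
[2] i3&i4  beq/add  -- 2-wide
[3] i5  sll  -- RAW r2
[4] i6  ld  -- no-port MEM/MEM
[5] i7&i8  st/sll  -- 2-wide
[6] i9&i10  ld/sub  -- 2-wide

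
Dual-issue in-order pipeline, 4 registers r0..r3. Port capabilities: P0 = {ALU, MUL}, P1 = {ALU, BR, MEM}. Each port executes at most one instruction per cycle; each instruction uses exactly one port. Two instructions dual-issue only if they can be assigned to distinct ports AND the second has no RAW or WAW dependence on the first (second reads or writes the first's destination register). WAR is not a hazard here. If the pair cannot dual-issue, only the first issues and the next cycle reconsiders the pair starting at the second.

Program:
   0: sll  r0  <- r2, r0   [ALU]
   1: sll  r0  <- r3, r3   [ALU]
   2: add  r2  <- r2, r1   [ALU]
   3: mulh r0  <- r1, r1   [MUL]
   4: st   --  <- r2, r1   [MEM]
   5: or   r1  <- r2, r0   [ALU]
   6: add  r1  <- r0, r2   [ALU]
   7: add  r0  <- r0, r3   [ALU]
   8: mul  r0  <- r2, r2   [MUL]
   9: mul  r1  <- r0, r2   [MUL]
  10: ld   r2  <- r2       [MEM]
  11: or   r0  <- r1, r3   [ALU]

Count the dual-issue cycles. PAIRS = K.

PAIRS = 4

#0 head=0: sll.ALU i0 WAW r0
#1 head=1: sll.ALU/add.ALU i1/i2 pair
#2 head=3: mulh.MUL/st.MEM i3/i4 pair
#3 head=5: or.ALU i5 WAW r1
#4 head=6: add.ALU/add.ALU i6/i7 pair
#5 head=8: mul.MUL i8 no-port MUL/MUL
#6 head=9: mul.MUL/ld.MEM i9/i10 pair
#7 head=11: or.ALU i11 tail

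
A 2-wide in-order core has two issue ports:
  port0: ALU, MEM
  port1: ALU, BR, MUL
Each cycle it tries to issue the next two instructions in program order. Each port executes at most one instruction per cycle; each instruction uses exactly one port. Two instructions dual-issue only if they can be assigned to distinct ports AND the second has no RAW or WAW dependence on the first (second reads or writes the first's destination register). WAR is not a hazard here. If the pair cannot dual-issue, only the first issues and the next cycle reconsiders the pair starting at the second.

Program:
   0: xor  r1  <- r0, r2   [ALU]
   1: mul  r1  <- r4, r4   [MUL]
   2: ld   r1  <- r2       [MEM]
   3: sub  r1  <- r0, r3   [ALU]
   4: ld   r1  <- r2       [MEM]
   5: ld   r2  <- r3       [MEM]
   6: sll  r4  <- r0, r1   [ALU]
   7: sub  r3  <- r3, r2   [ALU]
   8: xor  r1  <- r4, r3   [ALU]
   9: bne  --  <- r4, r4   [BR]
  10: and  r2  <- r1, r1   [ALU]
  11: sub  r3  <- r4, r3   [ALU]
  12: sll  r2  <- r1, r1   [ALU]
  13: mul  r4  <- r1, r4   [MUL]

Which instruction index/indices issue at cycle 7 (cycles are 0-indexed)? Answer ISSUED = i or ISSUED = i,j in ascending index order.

t=0 i0:xor ; WAW r1
t=1 i1:mul ; WAW r1
t=2 i2:ld ; WAW r1
t=3 i3:sub ; WAW r1
t=4 i4:ld ; no-port MEM/MEM
t=5 i5/i6:ld/sll ; pair
t=6 i7:sub ; RAW r3
t=7 i8/i9:xor/bne ; pair
t=8 i10/i11:and/sub ; pair
t=9 i12/i13:sll/mul ; pair

ISSUED = 8,9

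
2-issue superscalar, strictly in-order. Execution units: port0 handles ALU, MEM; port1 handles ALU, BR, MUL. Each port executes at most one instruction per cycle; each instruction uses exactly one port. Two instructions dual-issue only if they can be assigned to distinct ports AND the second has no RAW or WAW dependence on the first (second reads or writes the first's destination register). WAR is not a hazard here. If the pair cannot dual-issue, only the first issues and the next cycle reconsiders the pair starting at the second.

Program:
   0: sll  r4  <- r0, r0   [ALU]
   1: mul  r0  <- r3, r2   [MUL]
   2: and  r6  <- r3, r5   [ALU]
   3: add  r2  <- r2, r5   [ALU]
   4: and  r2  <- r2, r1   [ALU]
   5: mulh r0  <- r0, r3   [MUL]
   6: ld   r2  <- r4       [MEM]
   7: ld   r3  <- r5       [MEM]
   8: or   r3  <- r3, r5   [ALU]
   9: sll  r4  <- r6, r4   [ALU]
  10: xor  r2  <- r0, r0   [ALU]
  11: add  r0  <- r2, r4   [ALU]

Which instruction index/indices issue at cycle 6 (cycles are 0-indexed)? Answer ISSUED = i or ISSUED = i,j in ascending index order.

ISSUED = 10

  cy0 -> i0+i1 (sll+mul) pair
  cy1 -> i2+i3 (and+add) pair
  cy2 -> i4+i5 (and+mulh) pair
  cy3 -> i6 (ld) no-port MEM/MEM
  cy4 -> i7 (ld) RAW+WAW r3
  cy5 -> i8+i9 (or+sll) pair
  cy6 -> i10 (xor) RAW r2
  cy7 -> i11 (add) tail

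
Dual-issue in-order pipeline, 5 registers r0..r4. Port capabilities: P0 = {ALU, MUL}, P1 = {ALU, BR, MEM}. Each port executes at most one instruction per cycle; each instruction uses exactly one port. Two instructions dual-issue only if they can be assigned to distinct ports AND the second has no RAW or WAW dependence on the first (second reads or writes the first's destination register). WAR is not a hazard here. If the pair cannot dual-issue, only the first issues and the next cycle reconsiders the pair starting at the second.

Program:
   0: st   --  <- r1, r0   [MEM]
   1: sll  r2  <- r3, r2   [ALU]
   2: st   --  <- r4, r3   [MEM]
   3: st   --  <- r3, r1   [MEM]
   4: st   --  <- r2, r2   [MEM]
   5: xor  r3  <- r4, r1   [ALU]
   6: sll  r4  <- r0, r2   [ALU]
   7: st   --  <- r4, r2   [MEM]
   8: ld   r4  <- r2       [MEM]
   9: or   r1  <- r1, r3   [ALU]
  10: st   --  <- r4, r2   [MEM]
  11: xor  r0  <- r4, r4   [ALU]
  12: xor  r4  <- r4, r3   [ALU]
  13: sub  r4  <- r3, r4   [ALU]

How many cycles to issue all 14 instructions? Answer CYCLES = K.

c0: i0,i1 st;sll  pair
c1: i2 st  no-port MEM/MEM
c2: i3 st  no-port MEM/MEM
c3: i4,i5 st;xor  pair
c4: i6 sll  RAW r4
c5: i7 st  no-port MEM/MEM
c6: i8,i9 ld;or  pair
c7: i10,i11 st;xor  pair
c8: i12 xor  RAW+WAW r4
c9: i13 sub  tail

CYCLES = 10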